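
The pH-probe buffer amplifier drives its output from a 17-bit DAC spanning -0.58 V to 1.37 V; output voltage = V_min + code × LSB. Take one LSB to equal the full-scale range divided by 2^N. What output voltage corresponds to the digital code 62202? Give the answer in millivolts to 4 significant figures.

Span: 1.37 V − (-0.58 V) = 1.95 V. LSB = 1.95 V / 2^17.
V_out = V_min + code × LSB = -0.58 V + 62202 × 1.95 V / 131072
      = -0.58 + 0.925399 = 0.345399 V.

345.4 mV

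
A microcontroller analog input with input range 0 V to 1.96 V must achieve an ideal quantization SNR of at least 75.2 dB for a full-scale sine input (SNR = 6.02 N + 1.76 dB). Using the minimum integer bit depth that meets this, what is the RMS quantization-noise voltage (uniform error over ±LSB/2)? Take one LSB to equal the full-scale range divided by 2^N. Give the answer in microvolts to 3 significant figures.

Span = 1.96 V.
N ≥ (75.2 − 1.76)/6.02 = 12.199 → N_min = 13.
One LSB is 1.96 V / 8192 = 239.26 µV.
RMS noise = LSB/√12 = 69.1 µV.

69.1 µV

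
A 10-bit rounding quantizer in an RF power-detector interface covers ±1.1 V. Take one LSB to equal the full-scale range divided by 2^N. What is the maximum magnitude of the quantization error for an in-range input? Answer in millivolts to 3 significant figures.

The full-scale span is 1.1 − (-1.1) = 2.2 V.
LSB = 2.2 V / 2^10 = 2.1484 mV.
|e|_max = LSB/2 = 1.07 mV.

1.07 mV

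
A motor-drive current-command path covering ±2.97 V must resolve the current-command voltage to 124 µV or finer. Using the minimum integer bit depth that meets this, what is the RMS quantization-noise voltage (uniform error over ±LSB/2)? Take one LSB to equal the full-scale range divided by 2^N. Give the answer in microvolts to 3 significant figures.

26.2 µV

The full-scale span is 2.97 − (-2.97) = 5.94 V.
5.94 V / 124 µV = 47900. Since 2^15 = 32768 and 2^16 = 65536, N = 16.
Step size = 5.94/65536 V = 90.637 µV.
V_rms = LSB/√12 = 26.2 µV.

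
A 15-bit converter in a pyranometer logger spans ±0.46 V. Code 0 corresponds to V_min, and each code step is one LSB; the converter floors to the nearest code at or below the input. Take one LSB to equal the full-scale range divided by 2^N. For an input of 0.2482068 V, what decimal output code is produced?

Span: 0.46 V − (-0.46 V) = 0.92 V. LSB = 0.92 V / 2^15 ≈ 28.08 µV.
code = ⌊(V_in − V_min)/LSB⌋ = ⌊(V_in − V_min) × 2^15 / range⌋
     = ⌊(0.2482068 − (-0.46)) × 32768 / 0.92⌋ = ⌊0.7082068 × 32768/0.92⌋
     = ⌊25224.479⌋ = 25224.

25224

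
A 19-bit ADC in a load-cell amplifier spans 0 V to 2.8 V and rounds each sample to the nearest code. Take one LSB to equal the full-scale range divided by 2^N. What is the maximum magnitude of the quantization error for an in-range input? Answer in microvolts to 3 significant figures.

2.67 µV

Full-scale range = 2.8 V.
LSB = 2.8 V ÷ 2^19 = 2.8/524288 V = 5.3406 µV.
|e|_max = LSB/2 = 2.67 µV.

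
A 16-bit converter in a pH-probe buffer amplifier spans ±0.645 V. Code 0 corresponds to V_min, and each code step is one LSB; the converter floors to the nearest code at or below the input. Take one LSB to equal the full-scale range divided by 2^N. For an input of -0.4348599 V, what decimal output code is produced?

Span: 0.645 V − (-0.645 V) = 1.29 V. LSB = 1.29 V / 2^16 ≈ 19.68 µV.
V_in − V_min = -0.4348599 − (-0.645) = 0.2101401 V.
Divide by LSB: 0.2101401 × 65536/1.29 = 10675.7687.
Truncating gives code 10675.

10675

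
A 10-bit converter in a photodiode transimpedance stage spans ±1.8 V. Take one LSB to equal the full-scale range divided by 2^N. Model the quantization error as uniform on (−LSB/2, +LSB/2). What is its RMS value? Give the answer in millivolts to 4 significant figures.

Range = 1.8 − (-1.8) = 3.6 V.
LSB = 3.6 V / 2^10 = 3.51563 mV.
For a uniform distribution on [−LSB/2, +LSB/2], V_rms = LSB/√12 = 3.51563 mV/3.4641 = 1.015 mV.

1.015 mV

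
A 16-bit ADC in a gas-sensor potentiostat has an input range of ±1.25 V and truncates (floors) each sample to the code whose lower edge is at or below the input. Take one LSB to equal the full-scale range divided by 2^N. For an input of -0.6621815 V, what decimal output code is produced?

15409

The full-scale span is 1.25 − (-1.25) = 2.5 V. LSB = 2.5 V / 2^16 ≈ 38.15 µV.
code = ⌊(V_in − V_min)/LSB⌋ = ⌊(V_in − V_min) × 2^16 / range⌋
     = ⌊(-0.6621815 − (-1.25)) × 65536 / 2.5⌋ = ⌊0.5878185 × 65536/2.5⌋
     = ⌊15409.309⌋ = 15409.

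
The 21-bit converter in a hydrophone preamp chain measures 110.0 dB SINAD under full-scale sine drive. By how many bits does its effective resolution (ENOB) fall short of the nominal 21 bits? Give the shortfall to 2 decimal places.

ENOB = (SINAD − 1.76)/6.02 = (110.0 − 1.76)/6.02 = 17.9801 bits.
Shortfall = 21 − 17.9801 = 3.0199 bits.

3.02 bits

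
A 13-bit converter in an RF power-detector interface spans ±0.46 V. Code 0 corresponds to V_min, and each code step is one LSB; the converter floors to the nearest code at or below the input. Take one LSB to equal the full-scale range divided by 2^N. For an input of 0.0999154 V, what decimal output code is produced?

The full-scale span is 0.46 − (-0.46) = 0.92 V. LSB = 0.92 V / 2^13 ≈ 112.3 µV.
(V_in − V_min) × 2^13/range = (0.0999154 − (-0.46)) × 8192/0.92 = 4985.681.
Floor → code = 4985.

4985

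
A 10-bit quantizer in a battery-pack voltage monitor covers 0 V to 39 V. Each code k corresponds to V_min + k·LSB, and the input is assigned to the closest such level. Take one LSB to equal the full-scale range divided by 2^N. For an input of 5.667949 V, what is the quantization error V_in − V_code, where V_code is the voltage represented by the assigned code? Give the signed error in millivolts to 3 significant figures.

−6.86 mV

V_FS = 39 V. LSB = 39 V / 2^10 ≈ 38.09 mV.
Position in LSBs: (5.667949 − (0)) × 1024/39 = 148.8200; rounding gives k = 149.
Reconstructed level: 0 + 149 × 39/1024 V = 5.674804688 V.
e = 5.667949 − (5.674804688) = −6.86 mV.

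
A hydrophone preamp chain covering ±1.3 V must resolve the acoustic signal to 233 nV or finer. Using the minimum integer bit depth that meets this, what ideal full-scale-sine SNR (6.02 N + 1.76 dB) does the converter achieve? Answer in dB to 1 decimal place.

146.2 dB

Span: 1.3 V − (-1.3 V) = 2.6 V.
Need 2^N ≥ 2.6 V / 233 nV = 1.116e7 → N_min = 24.
Ideal SNR at N = 24: 6.02·24 + 1.76 = 146.2 dB.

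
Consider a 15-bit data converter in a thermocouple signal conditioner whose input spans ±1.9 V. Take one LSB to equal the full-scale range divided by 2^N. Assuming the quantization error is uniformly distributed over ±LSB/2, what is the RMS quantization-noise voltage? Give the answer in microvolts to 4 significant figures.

33.48 µV

Span: 1.9 V − (-1.9 V) = 3.8 V.
One LSB is 3.8 V / 32768 = 115.967 µV.
V_rms = LSB/√12 = 115.967 µV / √12 = 33.48 µV.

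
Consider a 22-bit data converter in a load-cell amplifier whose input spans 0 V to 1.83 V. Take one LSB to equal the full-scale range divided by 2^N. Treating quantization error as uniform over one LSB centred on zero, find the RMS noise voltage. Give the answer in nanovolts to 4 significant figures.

V_FS = 1.83 V.
LSB = 1.83 V / 2^22 = 436.306 nV.
σ_q = LSB/√12 = 436.306 nV/3.4641 = 126.0 nV.

126.0 nV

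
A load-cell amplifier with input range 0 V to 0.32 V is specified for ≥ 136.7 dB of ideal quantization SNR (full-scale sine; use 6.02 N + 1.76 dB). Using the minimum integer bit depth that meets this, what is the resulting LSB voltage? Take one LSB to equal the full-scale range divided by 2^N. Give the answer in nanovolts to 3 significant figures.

V_FS = 0.32 V.
6.02 N + 1.76 ≥ 136.7 gives N ≥ 22.415, so the minimum integer is 23.
One LSB is 0.32 V / 8388608 = 38.1 nV.

38.1 nV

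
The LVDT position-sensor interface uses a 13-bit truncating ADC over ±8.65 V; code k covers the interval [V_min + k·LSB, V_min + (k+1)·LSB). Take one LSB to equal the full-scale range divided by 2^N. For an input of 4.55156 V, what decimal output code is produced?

6251

Span: 8.65 V − (-8.65 V) = 17.3 V. LSB = 17.3 V / 2^13 ≈ 2.112 mV.
V_in − V_min = 4.55156 − (-8.65) = 13.20156 V.
Divide by LSB: 13.20156 × 8192/17.3 = 6251.2821.
Truncating gives code 6251.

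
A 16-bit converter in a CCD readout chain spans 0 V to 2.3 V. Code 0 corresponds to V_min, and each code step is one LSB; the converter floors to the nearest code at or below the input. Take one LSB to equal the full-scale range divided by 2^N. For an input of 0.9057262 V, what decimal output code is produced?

25807

Full-scale range = 2.3 V. LSB = 2.3 V / 2^16 ≈ 35.10 µV.
(V_in − V_min) × 2^16/range = (0.9057262 − (0)) × 65536/2.3 = 25807.684.
Floor → code = 25807.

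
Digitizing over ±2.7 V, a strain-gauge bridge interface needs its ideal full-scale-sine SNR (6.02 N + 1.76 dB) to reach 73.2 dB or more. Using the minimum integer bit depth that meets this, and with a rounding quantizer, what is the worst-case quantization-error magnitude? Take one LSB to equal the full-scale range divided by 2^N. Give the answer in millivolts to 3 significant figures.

0.659 mV

Range = 2.7 − (-2.7) = 5.4 V.
6.02 N + 1.76 ≥ 73.2 gives N ≥ 11.867, so the minimum integer is 12.
LSB = 5.4 V ÷ 2^12 = 5.4/4096 V = 1.3184 mV.
|e|_max = LSB/2 = 0.659 mV.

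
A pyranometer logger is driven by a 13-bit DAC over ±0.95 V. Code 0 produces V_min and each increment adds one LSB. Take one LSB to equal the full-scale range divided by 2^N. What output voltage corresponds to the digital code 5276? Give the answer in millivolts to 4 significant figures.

273.7 mV

Range = 0.95 − (-0.95) = 1.9 V. LSB = 1.9 V / 2^13.
V_out = -0.95 + 5276 × (1.9/8192) V
      = -0.95 + 1.22368 = 0.273682 V.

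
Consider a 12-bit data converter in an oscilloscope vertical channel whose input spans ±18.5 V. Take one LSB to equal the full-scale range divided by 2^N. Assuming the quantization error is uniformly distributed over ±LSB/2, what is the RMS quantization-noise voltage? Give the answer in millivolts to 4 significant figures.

Span: 18.5 V − (-18.5 V) = 37 V.
LSB = 37 V ÷ 2^12 = 37/4096 V = 9.03320 mV.
V_rms = LSB/√12 = 9.03320 mV / √12 = 2.608 mV.

2.608 mV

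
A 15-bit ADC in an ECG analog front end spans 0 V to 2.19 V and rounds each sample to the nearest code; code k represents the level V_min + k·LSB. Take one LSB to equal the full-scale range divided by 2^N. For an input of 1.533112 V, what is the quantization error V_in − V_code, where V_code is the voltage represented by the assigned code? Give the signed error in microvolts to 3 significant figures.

+18.4 µV

Range is 2.19 V. LSB = 2.19 V / 2^15 ≈ 66.83 µV.
Position in LSBs: (1.533112 − (0)) × 32768/2.19 = 22939.2758; rounding gives k = 22939.
V_code = 0 + (22939/32768) × 2.19 = 1.5330935669 V.
V_in − V_code = 1.533112 − (1.5330935669) = +18.4 µV.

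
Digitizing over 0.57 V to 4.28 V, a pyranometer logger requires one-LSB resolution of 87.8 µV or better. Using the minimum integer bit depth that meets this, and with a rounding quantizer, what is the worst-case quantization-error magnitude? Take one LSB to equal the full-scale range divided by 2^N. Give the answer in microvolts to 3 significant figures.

28.3 µV

Range = 4.28 − (0.57) = 3.71 V.
Required number of levels: 3.71/87.8 µV = 42255; smallest N with 2^N ≥ that is 16.
LSB = 3.71 V ÷ 2^16 = 3.71/65536 V = 56.610 µV.
|e|_max = LSB/2 = 28.3 µV.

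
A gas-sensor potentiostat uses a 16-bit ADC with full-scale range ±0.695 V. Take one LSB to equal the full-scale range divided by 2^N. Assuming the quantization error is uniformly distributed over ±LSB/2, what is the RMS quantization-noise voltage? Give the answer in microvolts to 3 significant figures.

6.12 µV

Full-scale range = 0.695 V − (-0.695 V) = 1.39 V.
LSB = 1.39 V / 2^16 = 21.210 µV.
σ_q = LSB/√12 = 21.210 µV/3.4641 = 6.12 µV.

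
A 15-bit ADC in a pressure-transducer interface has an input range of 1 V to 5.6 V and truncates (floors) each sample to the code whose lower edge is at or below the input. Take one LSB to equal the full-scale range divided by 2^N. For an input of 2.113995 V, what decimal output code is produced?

Range = 5.6 − (1) = 4.6 V. LSB = 4.6 V / 2^15 ≈ 140.4 µV.
V_in − V_min = 2.113995 − (1) = 1.113995 V.
Divide by LSB: 1.113995 × 32768/4.6 = 7935.5192.
Truncating gives code 7935.

7935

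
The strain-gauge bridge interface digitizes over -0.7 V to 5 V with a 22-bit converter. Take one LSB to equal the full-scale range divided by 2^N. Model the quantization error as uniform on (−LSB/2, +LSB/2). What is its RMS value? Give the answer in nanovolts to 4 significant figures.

392.3 nV

The full-scale span is 5 − (-0.7) = 5.7 V.
LSB = 5.7 V / 2^22 = 1.35899 µV.
V_rms = LSB/√12 = 1.35899 µV / √12 = 392.3 nV.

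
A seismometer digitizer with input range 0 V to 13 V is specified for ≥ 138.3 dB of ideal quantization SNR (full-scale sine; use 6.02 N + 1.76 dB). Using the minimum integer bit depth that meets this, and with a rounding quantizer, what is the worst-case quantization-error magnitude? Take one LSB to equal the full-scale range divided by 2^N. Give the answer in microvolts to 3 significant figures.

Full-scale range = 13 V.
N ≥ (138.3 − 1.76)/6.02 = 22.681 → N_min = 23.
Step size = 13/8388608 V = 1.5497 µV.
Max error for round-to-nearest is LSB/2 = 0.775 µV.

0.775 µV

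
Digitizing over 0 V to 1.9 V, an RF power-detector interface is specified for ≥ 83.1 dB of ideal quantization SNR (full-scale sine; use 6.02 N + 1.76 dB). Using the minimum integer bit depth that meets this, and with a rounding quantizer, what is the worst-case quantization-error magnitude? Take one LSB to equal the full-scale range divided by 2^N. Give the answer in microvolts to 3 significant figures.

Range is 1.9 V.
6.02 N + 1.76 ≥ 83.1 gives N ≥ 13.512, so the minimum integer is 14.
LSB = 1.9 V ÷ 2^14 = 1.9/16384 V = 115.97 µV.
Half an LSB is 58.0 µV.

58.0 µV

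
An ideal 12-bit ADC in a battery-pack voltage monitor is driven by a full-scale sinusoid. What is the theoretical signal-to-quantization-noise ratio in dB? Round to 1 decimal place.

74.0 dB

Ideal quantization SNR: 6.02 × 12 + 1.76 dB = 74.0 dB.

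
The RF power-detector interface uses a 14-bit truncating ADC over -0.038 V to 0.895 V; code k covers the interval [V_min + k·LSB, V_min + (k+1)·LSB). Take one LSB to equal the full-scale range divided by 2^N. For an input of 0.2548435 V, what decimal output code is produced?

5142

The full-scale span is 0.895 − (-0.038) = 0.933 V. LSB = 0.933 V / 2^14 ≈ 56.95 µV.
code = ⌊(V_in − V_min)/LSB⌋ = ⌊(V_in − V_min) × 2^14 / range⌋
     = ⌊(0.2548435 − (-0.038)) × 16384 / 0.933⌋ = ⌊0.2928435 × 16384/0.933⌋
     = ⌊5142.495⌋ = 5142.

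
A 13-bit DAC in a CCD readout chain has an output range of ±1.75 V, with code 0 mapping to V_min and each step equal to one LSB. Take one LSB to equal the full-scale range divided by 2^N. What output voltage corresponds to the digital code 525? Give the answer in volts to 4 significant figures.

Full-scale range = 1.75 V − (-1.75 V) = 3.5 V. LSB = 3.5 V / 2^13.
Output = V_min + (525/8192) × range = -1.75 + 0.0640869 × 3.5 V
      = -1.75 + 0.224304 = -1.52570 V.

-1.526 V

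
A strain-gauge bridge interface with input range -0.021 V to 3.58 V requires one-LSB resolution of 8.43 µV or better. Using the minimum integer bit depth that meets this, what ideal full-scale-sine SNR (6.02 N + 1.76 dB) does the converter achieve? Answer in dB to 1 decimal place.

Range = 3.58 − (-0.021) = 3.601 V.
Levels needed ≥ 3.601/8.43 µV = 427200. 2^19 = 524288 suffices, so N_min = 19.
SNR = 6.02 × 19 + 1.76 = 116.14 dB.

116.1 dB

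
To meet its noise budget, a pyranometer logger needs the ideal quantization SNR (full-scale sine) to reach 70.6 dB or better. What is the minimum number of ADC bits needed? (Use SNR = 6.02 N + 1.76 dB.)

12 bits

Required N = ⌈(70.6 − 1.76)/6.02⌉ = ⌈11.435⌉ = 12.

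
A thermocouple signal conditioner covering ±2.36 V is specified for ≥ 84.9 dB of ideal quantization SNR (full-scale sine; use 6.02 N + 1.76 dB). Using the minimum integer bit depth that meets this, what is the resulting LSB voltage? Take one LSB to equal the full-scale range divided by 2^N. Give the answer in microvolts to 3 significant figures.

Full-scale range = 2.36 V − (-2.36 V) = 4.72 V.
Solving 6.02 N ≥ 84.9 − 1.76: N ≥ 13.811. Round up → N = 14.
Step size = 4.72/16384 V = 288 µV.

288 µV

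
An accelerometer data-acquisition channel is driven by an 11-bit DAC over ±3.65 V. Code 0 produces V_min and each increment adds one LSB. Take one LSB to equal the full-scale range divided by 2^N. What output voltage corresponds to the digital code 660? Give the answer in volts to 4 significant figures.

-1.297 V

Range = 3.65 − (-3.65) = 7.3 V. LSB = 7.3 V / 2^11.
V_out = V_min + code × LSB = -3.65 V + 660 × 7.3 V / 2048
      = -3.65 + 2.35254 = -1.29746 V.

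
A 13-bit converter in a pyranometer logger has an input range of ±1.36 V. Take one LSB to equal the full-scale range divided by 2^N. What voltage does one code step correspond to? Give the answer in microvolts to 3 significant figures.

332 µV

Range = 1.36 − (-1.36) = 2.72 V.
2^13 = 8192 levels.
Step size = 2.72/8192 V = 332 µV.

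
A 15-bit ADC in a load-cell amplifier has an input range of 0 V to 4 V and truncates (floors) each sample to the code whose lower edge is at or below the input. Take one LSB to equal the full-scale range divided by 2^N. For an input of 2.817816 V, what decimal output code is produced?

V_FS = 4 V. LSB = 4 V / 2^15 ≈ 122.1 µV.
V_in − V_min = 2.817816 − (0) = 2.817816 V.
Divide by LSB: 2.817816 × 32768/4 = 23083.5487.
Truncating gives code 23083.

23083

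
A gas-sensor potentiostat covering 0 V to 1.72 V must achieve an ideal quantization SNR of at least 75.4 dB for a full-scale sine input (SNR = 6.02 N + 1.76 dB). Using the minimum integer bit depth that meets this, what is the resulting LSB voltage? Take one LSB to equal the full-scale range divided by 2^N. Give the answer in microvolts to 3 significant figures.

210 µV

V_FS = 1.72 V.
Solving 6.02 N ≥ 75.4 − 1.76: N ≥ 12.233. Round up → N = 13.
LSB = 1.72 V ÷ 2^13 = 1.72/8192 V = 210 µV.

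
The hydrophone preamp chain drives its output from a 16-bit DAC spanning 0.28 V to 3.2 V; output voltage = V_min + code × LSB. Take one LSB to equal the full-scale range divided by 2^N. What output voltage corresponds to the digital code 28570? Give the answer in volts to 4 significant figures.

1.553 V

Full-scale range = 3.2 V − (0.28 V) = 2.92 V. LSB = 2.92 V / 2^16.
Output = V_min + (28570/65536) × range = 0.28 + 0.435944 × 2.92 V
      = 0.28 + 1.27296 = 1.55296 V.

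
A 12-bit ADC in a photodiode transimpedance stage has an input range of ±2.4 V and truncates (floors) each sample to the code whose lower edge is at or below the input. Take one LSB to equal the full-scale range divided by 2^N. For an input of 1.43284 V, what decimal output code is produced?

3270

The full-scale span is 2.4 − (-2.4) = 4.8 V. LSB = 4.8 V / 2^12 ≈ 1.172 mV.
code = ⌊(V_in − V_min)/LSB⌋ = ⌊(V_in − V_min) × 2^12 / range⌋
     = ⌊(1.43284 − (-2.4)) × 4096 / 4.8⌋ = ⌊3.83284 × 4096/4.8⌋
     = ⌊3270.690⌋ = 3270.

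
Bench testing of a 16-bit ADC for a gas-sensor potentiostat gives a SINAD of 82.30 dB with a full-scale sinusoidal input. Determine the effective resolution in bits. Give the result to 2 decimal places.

13.38 bits

Inverting SNR = 6.02 N + 1.76: N_eff = (82.30 − 1.76)/6.02 = 13.3787.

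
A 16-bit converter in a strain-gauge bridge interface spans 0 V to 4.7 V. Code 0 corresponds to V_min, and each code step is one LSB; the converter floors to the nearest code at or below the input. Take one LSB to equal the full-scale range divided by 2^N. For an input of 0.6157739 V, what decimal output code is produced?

8586

Full-scale range = 4.7 V. LSB = 4.7 V / 2^16 ≈ 71.72 µV.
code = ⌊(V_in − V_min)/LSB⌋ = ⌊(V_in − V_min) × 2^16 / range⌋
     = ⌊(0.6157739 − (0)) × 65536 / 4.7⌋ = ⌊0.6157739 × 65536/4.7⌋
     = ⌊8586.246⌋ = 8586.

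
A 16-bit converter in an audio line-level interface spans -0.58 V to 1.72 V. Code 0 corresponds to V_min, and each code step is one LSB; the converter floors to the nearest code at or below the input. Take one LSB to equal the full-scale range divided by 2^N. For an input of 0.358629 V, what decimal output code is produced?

26745

Range = 1.72 − (-0.58) = 2.3 V. LSB = 2.3 V / 2^16 ≈ 35.10 µV.
(V_in − V_min) × 2^16/range = (0.358629 − (-0.58)) × 65536/2.3 = 26745.213.
Floor → code = 26745.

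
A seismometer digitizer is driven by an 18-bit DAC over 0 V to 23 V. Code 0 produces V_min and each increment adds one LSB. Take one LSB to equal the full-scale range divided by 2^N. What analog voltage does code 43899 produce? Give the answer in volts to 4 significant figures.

Span = 23 V. LSB = 23 V / 2^18.
Output = V_min + (43899/262144) × range = 0 + 0.167461 × 23 V
      = 0 V + 3.85161 V = 3.85161 V.

3.852 V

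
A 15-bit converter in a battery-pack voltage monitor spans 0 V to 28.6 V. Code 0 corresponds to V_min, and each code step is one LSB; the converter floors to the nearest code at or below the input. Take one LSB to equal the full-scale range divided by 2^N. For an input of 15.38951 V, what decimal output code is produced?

Full-scale range = 28.6 V. LSB = 28.6 V / 2^15 ≈ 0.8728 mV.
(V_in − V_min) × 2^15/range = (15.38951 − (0)) × 32768/28.6 = 17632.289.
Floor → code = 17632.

17632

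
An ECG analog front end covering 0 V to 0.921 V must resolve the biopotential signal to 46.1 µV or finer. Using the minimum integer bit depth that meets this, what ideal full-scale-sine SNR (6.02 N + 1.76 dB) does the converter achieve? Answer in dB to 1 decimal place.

V_FS = 0.921 V.
Required number of levels: 0.921/46.1 µV = 19978; smallest N with 2^N ≥ that is 15.
Ideal SNR at N = 15: 6.02·15 + 1.76 = 92.1 dB.

92.1 dB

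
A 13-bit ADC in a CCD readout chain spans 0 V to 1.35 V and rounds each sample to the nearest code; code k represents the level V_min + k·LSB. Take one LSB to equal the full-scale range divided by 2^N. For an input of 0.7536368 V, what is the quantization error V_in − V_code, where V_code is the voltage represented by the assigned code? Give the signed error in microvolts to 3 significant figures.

+29.6 µV

Range is 1.35 V. LSB = 1.35 V / 2^13 ≈ 164.8 µV.
(V_in − V_min)/LSB = (0.7536368 − (0)) × 8192/1.35 = 4573.1798 → nearest code k = 4573.
V_code = V_min + k × range/2^13 = 0 + 4573 × 1.35/8192 = 0.7536071777 V.
V_in − V_code = 0.7536368 − (0.7536071777) = +29.6 µV.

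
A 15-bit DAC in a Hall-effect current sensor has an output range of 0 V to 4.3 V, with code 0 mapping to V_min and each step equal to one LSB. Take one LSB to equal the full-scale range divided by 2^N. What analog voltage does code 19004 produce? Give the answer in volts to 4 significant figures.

V_FS = 4.3 V. LSB = 4.3 V / 2^15.
Output = V_min + (19004/32768) × range = 0 + 0.579956 × 4.3 V
      = 0 + 2.49381 = 2.49381 V.

2.494 V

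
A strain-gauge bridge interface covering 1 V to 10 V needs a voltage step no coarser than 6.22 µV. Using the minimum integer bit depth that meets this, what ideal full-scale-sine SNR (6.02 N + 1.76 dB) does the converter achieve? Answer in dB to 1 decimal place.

128.2 dB

Span: 10 V − (1 V) = 9 V.
Required number of levels: 9/6.22 µV = 1.4469e6; smallest N with 2^N ≥ that is 21.
Ideal SNR at N = 21: 6.02·21 + 1.76 = 128.2 dB.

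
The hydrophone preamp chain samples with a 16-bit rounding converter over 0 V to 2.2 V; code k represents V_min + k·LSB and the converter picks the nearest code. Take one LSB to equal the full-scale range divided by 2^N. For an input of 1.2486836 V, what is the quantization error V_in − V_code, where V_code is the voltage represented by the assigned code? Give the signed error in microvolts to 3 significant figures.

+5.01 µV

V_FS = 2.2 V. LSB = 2.2 V / 2^16 ≈ 33.57 µV.
Position in LSBs: (1.2486836 − (0)) × 65536/2.2 = 37197.1493; rounding gives k = 37197.
V_code = V_min + k × range/2^16 = 0 + 37197 × 2.2/65536 = 1.2486785889 V.
e = 1.2486836 − (1.2486785889) = +5.01 µV.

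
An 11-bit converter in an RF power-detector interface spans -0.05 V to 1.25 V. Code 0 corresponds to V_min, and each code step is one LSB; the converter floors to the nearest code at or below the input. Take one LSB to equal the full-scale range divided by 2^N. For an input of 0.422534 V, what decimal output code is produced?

744

The full-scale span is 1.25 − (-0.05) = 1.3 V. LSB = 1.3 V / 2^11 ≈ 0.6348 mV.
code = ⌊(V_in − V_min)/LSB⌋ = ⌊(V_in − V_min) × 2^11 / range⌋
     = ⌊(0.422534 − (-0.05)) × 2048 / 1.3⌋ = ⌊0.472534 × 2048/1.3⌋
     = ⌊744.423⌋ = 744.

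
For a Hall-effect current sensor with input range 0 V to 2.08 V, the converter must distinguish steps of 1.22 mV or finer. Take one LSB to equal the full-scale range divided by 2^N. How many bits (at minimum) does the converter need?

11 bits

Full-scale range = 2.08 V.
Required number of levels: 2.08/1.22 mV = 1704.9; smallest N with 2^N ≥ that is 11.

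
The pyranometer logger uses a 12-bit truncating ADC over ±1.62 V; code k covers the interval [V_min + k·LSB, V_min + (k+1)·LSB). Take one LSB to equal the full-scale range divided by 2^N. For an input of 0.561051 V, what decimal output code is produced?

2757

Range = 1.62 − (-1.62) = 3.24 V. LSB = 3.24 V / 2^12 ≈ 0.7910 mV.
code = ⌊(V_in − V_min)/LSB⌋ = ⌊(V_in − V_min) × 2^12 / range⌋
     = ⌊(0.561051 − (-1.62)) × 4096 / 3.24⌋ = ⌊2.181051 × 4096/3.24⌋
     = ⌊2757.279⌋ = 2757.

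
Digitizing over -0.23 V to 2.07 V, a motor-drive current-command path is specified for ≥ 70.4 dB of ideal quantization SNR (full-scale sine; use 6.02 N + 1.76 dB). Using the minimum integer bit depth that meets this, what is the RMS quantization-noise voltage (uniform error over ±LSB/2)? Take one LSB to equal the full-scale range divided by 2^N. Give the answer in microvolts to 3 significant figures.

162 µV

Full-scale range = 2.07 V − (-0.23 V) = 2.3 V.
Solving 6.02 N ≥ 70.4 − 1.76: N ≥ 11.402. Round up → N = 12.
LSB = 2.3 V / 2^12 = 0.56152 mV.
RMS noise = LSB/√12 = 162 µV.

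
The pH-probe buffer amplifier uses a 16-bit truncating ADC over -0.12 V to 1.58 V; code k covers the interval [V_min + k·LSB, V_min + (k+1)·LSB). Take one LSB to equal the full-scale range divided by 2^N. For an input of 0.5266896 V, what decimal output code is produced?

Full-scale range = 1.58 V − (-0.12 V) = 1.7 V. LSB = 1.7 V / 2^16 ≈ 25.94 µV.
code = ⌊(V_in − V_min)/LSB⌋ = ⌊(V_in − V_min) × 2^16 / range⌋
     = ⌊(0.5266896 − (-0.12)) × 65536 / 1.7⌋ = ⌊0.6466896 × 65536/1.7⌋
     = ⌊24930.264⌋ = 24930.

24930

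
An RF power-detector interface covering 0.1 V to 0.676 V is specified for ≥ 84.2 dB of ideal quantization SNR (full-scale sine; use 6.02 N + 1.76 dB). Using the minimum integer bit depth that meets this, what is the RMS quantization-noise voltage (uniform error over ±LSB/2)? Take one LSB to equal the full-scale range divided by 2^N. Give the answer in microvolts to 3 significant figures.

10.1 µV

Range = 0.676 − (0.1) = 0.576 V.
Required N = ⌈(84.2 − 1.76)/6.02⌉ = ⌈13.694⌉ = 14.
LSB = 0.576 V ÷ 2^14 = 0.576/16384 V = 35.156 µV.
V_rms = LSB/√12 = 10.1 µV.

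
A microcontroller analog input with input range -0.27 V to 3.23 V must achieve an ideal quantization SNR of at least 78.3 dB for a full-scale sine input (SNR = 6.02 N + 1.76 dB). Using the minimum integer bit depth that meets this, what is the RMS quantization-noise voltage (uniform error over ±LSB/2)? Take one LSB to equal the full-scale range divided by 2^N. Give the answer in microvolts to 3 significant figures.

123 µV

The full-scale span is 3.23 − (-0.27) = 3.5 V.
N ≥ (78.3 − 1.76)/6.02 = 12.714 → N_min = 13.
LSB = 3.5 V / 2^13 = 427.25 µV.
V_rms = LSB/√12 = 123 µV.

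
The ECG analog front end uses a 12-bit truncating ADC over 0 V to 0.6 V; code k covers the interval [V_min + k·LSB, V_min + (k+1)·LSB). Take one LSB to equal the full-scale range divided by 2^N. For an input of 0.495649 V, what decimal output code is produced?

3383

V_FS = 0.6 V. LSB = 0.6 V / 2^12 ≈ 146.5 µV.
(V_in − V_min) × 2^12/range = (0.495649 − (0)) × 4096/0.6 = 3383.631.
Floor → code = 3383.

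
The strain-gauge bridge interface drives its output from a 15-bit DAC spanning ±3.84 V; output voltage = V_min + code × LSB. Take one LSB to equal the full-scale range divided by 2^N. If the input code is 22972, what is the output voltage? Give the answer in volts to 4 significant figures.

The full-scale span is 3.84 − (-3.84) = 7.68 V. LSB = 7.68 V / 2^15.
Output = V_min + (22972/32768) × range = -3.84 + 0.701050 × 7.68 V
      = -3.84 + 5.38406 = 1.54406 V.

1.544 V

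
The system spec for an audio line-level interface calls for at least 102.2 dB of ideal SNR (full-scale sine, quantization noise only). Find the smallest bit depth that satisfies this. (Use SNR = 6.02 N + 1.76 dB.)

17 bits

6.02 N + 1.76 ≥ 102.2 gives N ≥ 16.684, so the minimum integer is 17.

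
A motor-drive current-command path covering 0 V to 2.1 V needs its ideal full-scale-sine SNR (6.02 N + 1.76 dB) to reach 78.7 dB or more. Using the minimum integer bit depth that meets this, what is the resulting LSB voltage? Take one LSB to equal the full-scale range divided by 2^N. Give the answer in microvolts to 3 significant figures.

Full-scale range = 2.1 V.
N ≥ (78.7 − 1.76)/6.02 = 12.781 → N_min = 13.
One LSB is 2.1 V / 8192 = 256 µV.

256 µV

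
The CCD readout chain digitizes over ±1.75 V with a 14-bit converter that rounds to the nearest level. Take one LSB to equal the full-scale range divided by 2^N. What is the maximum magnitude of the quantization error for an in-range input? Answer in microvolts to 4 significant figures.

106.8 µV

Full-scale range = 1.75 V − (-1.75 V) = 3.5 V.
Step size = 3.5/16384 V = 213.623 µV.
Worst-case error for round-to-nearest is half an LSB: 106.8 µV.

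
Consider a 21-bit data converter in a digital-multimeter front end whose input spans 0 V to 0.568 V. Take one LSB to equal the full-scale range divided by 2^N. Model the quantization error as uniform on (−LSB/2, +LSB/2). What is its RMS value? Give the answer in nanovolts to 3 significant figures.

Range is 0.568 V.
One LSB is 0.568 V / 2097152 = 270.84 nV.
V_rms = LSB/√12 = 270.84 nV / √12 = 78.2 nV.

78.2 nV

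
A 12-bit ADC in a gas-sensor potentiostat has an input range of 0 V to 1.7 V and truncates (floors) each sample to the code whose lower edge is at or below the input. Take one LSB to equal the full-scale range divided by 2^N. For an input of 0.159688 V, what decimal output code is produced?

384

Span = 1.7 V. LSB = 1.7 V / 2^12 ≈ 415.0 µV.
V_in − V_min = 0.159688 − (0) = 0.159688 V.
Divide by LSB: 0.159688 × 4096/1.7 = 384.7541.
Truncating gives code 384.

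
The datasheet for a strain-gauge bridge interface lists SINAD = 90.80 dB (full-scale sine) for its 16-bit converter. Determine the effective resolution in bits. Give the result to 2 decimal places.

ENOB = (SINAD − 1.76) / 6.02 = (90.80 − 1.76) / 6.02 = 89.04 / 6.02 = 14.7907.

14.79 bits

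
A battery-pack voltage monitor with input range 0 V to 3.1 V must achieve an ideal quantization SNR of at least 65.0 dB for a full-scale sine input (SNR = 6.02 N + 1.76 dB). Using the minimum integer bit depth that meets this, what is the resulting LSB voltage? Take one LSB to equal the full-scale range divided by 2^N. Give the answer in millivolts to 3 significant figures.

1.51 mV

V_FS = 3.1 V.
Solving 6.02 N ≥ 65.0 − 1.76: N ≥ 10.505. Round up → N = 11.
LSB = 3.1 V / 2^11 = 1.51 mV.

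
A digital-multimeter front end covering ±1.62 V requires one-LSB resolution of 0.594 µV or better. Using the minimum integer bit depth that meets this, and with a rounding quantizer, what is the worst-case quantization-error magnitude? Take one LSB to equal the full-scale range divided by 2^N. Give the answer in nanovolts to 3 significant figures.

Span: 1.62 V − (-1.62 V) = 3.24 V.
Required number of levels: 3.24/0.594 µV = 5.4545e6; smallest N with 2^N ≥ that is 23.
LSB = 3.24 V / 2^23 = 386.24 nV.
|e|_max = LSB/2 = 193 nV.

193 nV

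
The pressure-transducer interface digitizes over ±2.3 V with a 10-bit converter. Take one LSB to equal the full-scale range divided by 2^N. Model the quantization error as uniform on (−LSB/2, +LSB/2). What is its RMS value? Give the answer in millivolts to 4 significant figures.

1.297 mV

Full-scale range = 2.3 V − (-2.3 V) = 4.6 V.
LSB = 4.6 V / 2^10 = 4.49219 mV.
V_rms = LSB/√12 = 4.49219 mV / √12 = 1.297 mV.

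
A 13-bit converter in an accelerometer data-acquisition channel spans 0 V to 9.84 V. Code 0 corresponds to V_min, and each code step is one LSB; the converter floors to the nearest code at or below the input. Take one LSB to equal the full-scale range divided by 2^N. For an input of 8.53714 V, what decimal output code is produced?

Span = 9.84 V. LSB = 9.84 V / 2^13 ≈ 1.201 mV.
(V_in − V_min) × 2^13/range = (8.53714 − (0)) × 8192/9.84 = 7107.343.
Floor → code = 7107.

7107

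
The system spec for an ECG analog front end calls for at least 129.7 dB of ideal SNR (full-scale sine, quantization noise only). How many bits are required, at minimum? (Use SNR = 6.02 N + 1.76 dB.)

6.02 N + 1.76 ≥ 129.7 gives N ≥ 21.252, so the minimum integer is 22.

22 bits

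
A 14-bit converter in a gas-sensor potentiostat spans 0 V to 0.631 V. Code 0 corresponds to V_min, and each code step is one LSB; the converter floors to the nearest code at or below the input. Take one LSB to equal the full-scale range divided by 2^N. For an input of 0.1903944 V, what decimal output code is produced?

4943

Span = 0.631 V. LSB = 0.631 V / 2^14 ≈ 38.51 µV.
code = ⌊(V_in − V_min)/LSB⌋ = ⌊(V_in − V_min) × 2^14 / range⌋
     = ⌊(0.1903944 − (0)) × 16384 / 0.631⌋ = ⌊0.1903944 × 16384/0.631⌋
     = ⌊4943.616⌋ = 4943.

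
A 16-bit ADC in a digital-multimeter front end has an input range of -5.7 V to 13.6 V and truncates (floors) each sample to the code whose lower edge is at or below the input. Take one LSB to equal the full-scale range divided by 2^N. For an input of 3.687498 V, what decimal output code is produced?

31876

Range = 13.6 − (-5.7) = 19.3 V. LSB = 19.3 V / 2^16 ≈ 294.5 µV.
V_in − V_min = 3.687498 − (-5.7) = 9.387498 V.
Divide by LSB: 9.387498 × 65536/19.3 = 31876.6357.
Truncating gives code 31876.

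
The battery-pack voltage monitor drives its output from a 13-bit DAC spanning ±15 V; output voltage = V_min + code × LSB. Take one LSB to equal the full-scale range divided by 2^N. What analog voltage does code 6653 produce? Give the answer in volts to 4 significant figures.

9.364 V

Range = 15 − (-15) = 30 V. LSB = 30 V / 2^13.
V_out = -15 + 6653 × (30/8192) V
      = -15 V + 24.3640 V = 9.36401 V.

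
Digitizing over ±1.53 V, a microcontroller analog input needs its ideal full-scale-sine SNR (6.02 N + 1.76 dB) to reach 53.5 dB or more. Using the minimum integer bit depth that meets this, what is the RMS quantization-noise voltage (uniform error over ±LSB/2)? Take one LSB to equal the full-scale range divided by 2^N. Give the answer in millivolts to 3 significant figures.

Span: 1.53 V − (-1.53 V) = 3.06 V.
Solving 6.02 N ≥ 53.5 − 1.76: N ≥ 8.595. Round up → N = 9.
One LSB is 3.06 V / 512 = 5.9766 mV.
RMS noise = LSB/√12 = 1.73 mV.

1.73 mV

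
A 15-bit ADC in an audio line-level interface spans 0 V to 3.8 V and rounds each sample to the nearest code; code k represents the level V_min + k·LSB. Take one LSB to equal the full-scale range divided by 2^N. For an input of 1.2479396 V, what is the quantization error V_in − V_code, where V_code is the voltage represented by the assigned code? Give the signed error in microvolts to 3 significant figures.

Span = 3.8 V. LSB = 3.8 V / 2^15 ≈ 116.0 µV.
Position in LSBs: (1.2479396 − (0)) × 32768/3.8 = 10761.1802; rounding gives k = 10761.
V_code = V_min + k × range/2^15 = 0 + 10761 × 3.8/32768 = 1.2479187012 V.
V_in − V_code = 1.2479396 − (1.2479187012) = +20.9 µV.

+20.9 µV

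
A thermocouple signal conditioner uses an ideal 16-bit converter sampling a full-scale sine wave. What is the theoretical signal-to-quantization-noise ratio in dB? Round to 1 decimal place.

For an ideal N-bit converter with full-scale sine input, SNR = 6.02 N + 1.76 dB. SNR = 6.02 × 16 + 1.76 = 96.32 + 1.76 = 98.08 dB.

98.1 dB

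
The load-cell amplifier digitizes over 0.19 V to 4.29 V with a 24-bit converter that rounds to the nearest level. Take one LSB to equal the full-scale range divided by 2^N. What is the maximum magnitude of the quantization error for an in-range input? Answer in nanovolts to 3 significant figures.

122 nV

Range = 4.29 − (0.19) = 4.1 V.
LSB = 4.1 V / 2^24 = 244.38 nV.
Worst-case error for round-to-nearest is half an LSB: 122 nV.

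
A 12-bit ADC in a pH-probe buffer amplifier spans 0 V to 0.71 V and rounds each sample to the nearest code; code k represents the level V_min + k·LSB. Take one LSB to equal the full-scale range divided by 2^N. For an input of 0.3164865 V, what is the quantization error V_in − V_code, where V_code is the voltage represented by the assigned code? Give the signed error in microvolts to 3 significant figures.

Range is 0.71 V. LSB = 0.71 V / 2^12 ≈ 173.3 µV.
(V_in − V_min)/LSB = (0.3164865 − (0)) × 4096/0.71 = 1825.8151 → nearest code k = 1826.
Reconstructed level: 0 + 1826 × 0.71/4096 V = 0.3165185547 V.
e = 0.3164865 − (0.3165185547) = −32.1 µV.

−32.1 µV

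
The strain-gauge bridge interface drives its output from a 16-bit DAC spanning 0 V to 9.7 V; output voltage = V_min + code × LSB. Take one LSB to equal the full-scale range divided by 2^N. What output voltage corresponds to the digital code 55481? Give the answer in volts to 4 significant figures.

8.212 V

Range is 9.7 V. LSB = 9.7 V / 2^16.
V_out = V_min + code × LSB = 0 V + 55481 × 9.7 V / 65536
      = 0 + 8.21176 = 8.21176 V.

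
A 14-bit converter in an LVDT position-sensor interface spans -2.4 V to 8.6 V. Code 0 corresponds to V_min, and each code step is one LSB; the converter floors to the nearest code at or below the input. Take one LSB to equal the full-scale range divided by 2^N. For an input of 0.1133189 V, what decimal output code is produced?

Full-scale range = 8.6 V − (-2.4 V) = 11 V. LSB = 11 V / 2^14 ≈ 0.6714 mV.
code = ⌊(V_in − V_min)/LSB⌋ = ⌊(V_in − V_min) × 2^14 / range⌋
     = ⌊(0.1133189 − (-2.4)) × 16384 / 11⌋ = ⌊2.5133189 × 16384/11⌋
     = ⌊3743.474⌋ = 3743.

3743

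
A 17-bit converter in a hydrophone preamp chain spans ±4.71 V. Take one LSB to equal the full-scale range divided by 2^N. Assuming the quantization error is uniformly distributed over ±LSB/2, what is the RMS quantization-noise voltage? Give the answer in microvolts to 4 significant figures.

20.75 µV

Range = 4.71 − (-4.71) = 9.42 V.
LSB = 9.42 V / 2^17 = 71.8689 µV.
σ_q = LSB/√12 = 71.8689 µV/3.4641 = 20.75 µV.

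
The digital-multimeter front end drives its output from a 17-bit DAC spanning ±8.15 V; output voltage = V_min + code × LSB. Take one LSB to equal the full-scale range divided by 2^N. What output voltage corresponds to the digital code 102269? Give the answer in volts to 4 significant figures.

The full-scale span is 8.15 − (-8.15) = 16.3 V. LSB = 16.3 V / 2^17.
V_out = V_min + code × LSB = -8.15 V + 102269 × 16.3 V / 131072
      = -8.15 V + 12.7181 V = 4.56808 V.

4.568 V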